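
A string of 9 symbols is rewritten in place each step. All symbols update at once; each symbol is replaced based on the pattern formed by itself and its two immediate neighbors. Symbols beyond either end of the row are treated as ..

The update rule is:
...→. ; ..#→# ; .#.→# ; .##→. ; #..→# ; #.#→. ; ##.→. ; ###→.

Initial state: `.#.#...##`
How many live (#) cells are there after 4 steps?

step 1: ##.##.#..
step 2: ......##.
step 3: .....#..#
step 4: ....#####
count of #: 5

5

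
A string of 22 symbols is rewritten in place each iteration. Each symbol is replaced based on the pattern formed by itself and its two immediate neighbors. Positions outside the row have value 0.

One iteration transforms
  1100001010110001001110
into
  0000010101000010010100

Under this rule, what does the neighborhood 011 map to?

At position 0 the neighborhood is 011; the next row has 0 there.

0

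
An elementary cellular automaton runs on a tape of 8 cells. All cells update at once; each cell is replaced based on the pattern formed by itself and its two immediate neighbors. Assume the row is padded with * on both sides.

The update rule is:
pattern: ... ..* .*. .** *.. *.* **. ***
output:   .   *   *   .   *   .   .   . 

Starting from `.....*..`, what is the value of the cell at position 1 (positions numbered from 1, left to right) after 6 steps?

.

*...****
.*.*....
.*.**..*
.*...**.
.**.*...
....**.*
position 1 holds .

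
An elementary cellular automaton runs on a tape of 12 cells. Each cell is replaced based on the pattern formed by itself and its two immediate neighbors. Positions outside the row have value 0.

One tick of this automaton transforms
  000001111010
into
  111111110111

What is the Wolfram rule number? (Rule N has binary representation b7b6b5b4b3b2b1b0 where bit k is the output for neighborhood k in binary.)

position 6: 111 → 1  (bit 7 = 1)
position 8: 110 → 0  (bit 6 = 0)
position 9: 101 → 1  (bit 5 = 1)
position 11: 100 → 1  (bit 4 = 1)
position 5: 011 → 1  (bit 3 = 1)
position 10: 010 → 1  (bit 2 = 1)
position 4: 001 → 1  (bit 1 = 1)
position 0: 000 → 1  (bit 0 = 1)
bits b7..b0 = 10111111 = 191

191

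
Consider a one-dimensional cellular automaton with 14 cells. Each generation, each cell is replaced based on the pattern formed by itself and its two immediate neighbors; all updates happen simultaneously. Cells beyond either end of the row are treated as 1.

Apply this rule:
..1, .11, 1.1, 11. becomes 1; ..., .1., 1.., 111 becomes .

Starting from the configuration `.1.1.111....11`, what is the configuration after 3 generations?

generation 1: 1.1.11.1...11.
generation 2: 11.1111...1111
generation 3: .111..1..11...

.111..1..11...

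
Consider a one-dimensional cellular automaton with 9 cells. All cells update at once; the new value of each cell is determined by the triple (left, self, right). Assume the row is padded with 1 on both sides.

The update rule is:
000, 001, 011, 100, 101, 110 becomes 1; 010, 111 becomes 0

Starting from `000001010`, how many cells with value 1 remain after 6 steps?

2

step 1: 111110101
step 2: 000011011
step 3: 111111110
step 4: 000000011
step 5: 111111110  (repeats step 3; period 2)
step 6: 000000011
count of 1: 2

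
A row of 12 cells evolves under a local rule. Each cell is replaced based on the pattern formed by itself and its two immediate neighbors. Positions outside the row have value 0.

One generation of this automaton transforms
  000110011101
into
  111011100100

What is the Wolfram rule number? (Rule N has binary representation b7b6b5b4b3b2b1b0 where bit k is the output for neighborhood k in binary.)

position 8: 111 → 0  (bit 7 = 0)
position 4: 110 → 1  (bit 6 = 1)
position 10: 101 → 0  (bit 5 = 0)
position 5: 100 → 1  (bit 4 = 1)
position 3: 011 → 0  (bit 3 = 0)
position 11: 010 → 0  (bit 2 = 0)
position 2: 001 → 1  (bit 1 = 1)
position 0: 000 → 1  (bit 0 = 1)
bits b7..b0 = 01010011 = 83

83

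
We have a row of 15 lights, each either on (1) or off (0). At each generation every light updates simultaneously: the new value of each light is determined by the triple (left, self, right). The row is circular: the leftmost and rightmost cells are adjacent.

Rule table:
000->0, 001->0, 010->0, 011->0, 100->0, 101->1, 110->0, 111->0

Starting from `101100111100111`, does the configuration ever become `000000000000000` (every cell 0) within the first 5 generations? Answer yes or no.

010000000000000
000000000000000
all cells are 0 at generation 2

yes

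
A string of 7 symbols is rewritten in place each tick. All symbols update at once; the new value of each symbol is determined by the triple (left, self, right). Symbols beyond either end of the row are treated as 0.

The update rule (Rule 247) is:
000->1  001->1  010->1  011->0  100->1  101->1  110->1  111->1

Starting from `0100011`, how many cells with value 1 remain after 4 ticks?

6

1111101
0111111
1011111
1101111
count of 1: 6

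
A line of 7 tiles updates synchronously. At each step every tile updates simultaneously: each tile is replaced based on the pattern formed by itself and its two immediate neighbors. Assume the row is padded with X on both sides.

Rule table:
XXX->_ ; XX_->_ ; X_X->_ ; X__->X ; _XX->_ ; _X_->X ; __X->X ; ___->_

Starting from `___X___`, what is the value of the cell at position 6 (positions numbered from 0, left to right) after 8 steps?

_

X_XXX_X
_______
X_____X
_X___X_
_XX_XX_
_______  (repeats step 2; period 4)
step 8: _X___X_
position 6 holds _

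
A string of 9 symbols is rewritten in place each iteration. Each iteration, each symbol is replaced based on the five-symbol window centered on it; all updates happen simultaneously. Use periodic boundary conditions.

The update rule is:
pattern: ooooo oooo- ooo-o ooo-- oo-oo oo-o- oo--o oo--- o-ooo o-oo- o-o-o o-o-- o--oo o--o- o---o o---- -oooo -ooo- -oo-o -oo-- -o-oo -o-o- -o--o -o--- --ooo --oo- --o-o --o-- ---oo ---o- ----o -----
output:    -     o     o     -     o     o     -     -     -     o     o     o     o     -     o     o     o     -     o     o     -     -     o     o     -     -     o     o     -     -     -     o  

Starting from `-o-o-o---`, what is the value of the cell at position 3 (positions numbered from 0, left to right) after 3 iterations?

-o-o-ooo-
-o-o-----
-o-ooooo-
position 3 holds o

o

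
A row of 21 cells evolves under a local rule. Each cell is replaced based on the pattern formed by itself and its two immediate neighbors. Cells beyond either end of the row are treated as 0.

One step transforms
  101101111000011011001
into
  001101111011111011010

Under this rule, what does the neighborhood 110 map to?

At position 3 the neighborhood is 110; the next row has 1 there.

1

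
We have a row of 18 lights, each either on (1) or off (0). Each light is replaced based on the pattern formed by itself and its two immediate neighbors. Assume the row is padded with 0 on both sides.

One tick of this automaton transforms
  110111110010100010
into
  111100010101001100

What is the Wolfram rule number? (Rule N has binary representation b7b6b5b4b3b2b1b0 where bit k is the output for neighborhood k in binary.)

position 4: 111 → 0  (bit 7 = 0)
position 1: 110 → 1  (bit 6 = 1)
position 2: 101 → 1  (bit 5 = 1)
position 8: 100 → 0  (bit 4 = 0)
position 0: 011 → 1  (bit 3 = 1)
position 10: 010 → 0  (bit 2 = 0)
position 9: 001 → 1  (bit 1 = 1)
position 14: 000 → 1  (bit 0 = 1)
bits b7..b0 = 01101011 = 107

107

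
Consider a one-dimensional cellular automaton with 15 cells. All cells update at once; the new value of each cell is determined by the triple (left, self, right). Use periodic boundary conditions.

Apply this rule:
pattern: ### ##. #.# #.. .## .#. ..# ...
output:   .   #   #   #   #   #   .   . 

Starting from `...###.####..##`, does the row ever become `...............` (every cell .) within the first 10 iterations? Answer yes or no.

iteration 1: #..#.###..##.##
iteration 2: ##.###.##.####.
iteration 3: ####.######..##
iteration 4: ...###....##.#.
iteration 5: ...#.##...#####
iteration 6: #..#####..#...#
iteration 7: ##.#...##.##..#
iteration 8: .####..######.#
iteration 9: ##..##.#....###
iteration 10: .##.#####...#..
iteration 10 is .##.#####...#.., still not uniform .

no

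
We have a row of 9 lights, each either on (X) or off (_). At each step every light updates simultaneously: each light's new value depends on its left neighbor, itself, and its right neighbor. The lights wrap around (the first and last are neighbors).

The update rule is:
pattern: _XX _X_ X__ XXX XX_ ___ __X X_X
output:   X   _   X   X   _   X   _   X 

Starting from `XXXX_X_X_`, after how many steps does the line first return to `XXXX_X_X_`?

9

step 1: XXX_X_X_X
step 2: XX_X_X_XX
step 3: X_X_X_XXX
step 4: _X_X_XXXX
step 5: X_X_XXXX_
step 6: _X_XXXX_X
step 7: X_XXXX_X_
step 8: _XXXX_X_X
step 9: XXXX_X_X_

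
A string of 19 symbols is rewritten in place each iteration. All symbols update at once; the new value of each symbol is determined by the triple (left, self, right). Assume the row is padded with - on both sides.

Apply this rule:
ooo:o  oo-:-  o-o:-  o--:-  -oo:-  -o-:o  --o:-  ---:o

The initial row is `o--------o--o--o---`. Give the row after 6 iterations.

o-o----o-o--o--o---

o-oooooo-o--o--o-oo
o--oooo--o--o--o---
o---oo---o--o--o-oo
o-o----o-o--o--o---
o-o-oo-o-o--o--o-oo
o-o----o-o--o--o---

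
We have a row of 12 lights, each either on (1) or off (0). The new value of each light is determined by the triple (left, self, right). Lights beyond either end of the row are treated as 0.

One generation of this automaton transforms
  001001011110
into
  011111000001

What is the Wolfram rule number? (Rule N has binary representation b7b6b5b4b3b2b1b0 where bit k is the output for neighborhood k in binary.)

22

position 8: 111 → 0  (bit 7 = 0)
position 10: 110 → 0  (bit 6 = 0)
position 6: 101 → 0  (bit 5 = 0)
position 3: 100 → 1  (bit 4 = 1)
position 7: 011 → 0  (bit 3 = 0)
position 2: 010 → 1  (bit 2 = 1)
position 1: 001 → 1  (bit 1 = 1)
position 0: 000 → 0  (bit 0 = 0)
bits b7..b0 = 00010110 = 22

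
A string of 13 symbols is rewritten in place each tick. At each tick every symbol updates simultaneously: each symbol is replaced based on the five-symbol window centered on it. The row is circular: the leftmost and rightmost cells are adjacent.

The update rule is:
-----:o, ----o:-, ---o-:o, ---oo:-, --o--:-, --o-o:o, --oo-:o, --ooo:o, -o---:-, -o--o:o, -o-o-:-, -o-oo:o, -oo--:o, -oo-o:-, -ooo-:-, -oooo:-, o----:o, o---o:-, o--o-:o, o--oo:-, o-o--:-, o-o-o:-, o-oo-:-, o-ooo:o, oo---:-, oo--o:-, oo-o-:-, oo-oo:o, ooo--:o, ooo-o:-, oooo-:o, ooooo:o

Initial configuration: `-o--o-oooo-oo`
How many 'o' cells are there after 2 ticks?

--ooooo-o-o--
--o-oo------o
count of o: 4

4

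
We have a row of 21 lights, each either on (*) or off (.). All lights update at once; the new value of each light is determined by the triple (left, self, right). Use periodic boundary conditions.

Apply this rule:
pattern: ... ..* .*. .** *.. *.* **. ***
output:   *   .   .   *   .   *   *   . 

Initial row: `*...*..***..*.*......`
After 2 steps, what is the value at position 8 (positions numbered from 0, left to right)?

*

..*....*.*...*..****.
*...**..*..*....*..*.
position 8 holds *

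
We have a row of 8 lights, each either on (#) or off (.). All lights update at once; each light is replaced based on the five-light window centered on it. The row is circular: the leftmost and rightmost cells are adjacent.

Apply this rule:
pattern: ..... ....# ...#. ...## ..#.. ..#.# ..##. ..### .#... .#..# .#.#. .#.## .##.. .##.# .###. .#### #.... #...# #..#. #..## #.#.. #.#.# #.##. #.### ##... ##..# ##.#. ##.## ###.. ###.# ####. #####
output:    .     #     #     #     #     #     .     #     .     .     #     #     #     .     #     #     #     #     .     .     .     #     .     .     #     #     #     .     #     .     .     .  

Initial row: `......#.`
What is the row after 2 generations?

..####.#

#...###.
..####.#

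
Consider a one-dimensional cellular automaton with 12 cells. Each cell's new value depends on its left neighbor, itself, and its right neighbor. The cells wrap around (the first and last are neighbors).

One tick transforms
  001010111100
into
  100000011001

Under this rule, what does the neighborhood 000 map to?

1

At position 0 the neighborhood is 000; the next row has 1 there.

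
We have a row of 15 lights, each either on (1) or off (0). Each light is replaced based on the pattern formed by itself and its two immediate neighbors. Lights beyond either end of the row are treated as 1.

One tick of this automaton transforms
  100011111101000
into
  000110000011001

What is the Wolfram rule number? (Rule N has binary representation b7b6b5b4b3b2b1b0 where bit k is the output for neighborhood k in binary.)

46

position 5: 111 → 0  (bit 7 = 0)
position 0: 110 → 0  (bit 6 = 0)
position 10: 101 → 1  (bit 5 = 1)
position 1: 100 → 0  (bit 4 = 0)
position 4: 011 → 1  (bit 3 = 1)
position 11: 010 → 1  (bit 2 = 1)
position 3: 001 → 1  (bit 1 = 1)
position 2: 000 → 0  (bit 0 = 0)
bits b7..b0 = 00101110 = 46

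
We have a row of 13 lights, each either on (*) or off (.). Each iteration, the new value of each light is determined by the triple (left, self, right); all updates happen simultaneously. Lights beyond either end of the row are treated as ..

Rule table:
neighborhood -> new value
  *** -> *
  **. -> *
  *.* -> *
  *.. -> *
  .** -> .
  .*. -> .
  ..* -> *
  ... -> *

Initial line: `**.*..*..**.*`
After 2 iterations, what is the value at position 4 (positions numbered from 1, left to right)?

iteration 1: .**.**.**.**.
iteration 2: *.**.**.**.**
position 4 holds *

*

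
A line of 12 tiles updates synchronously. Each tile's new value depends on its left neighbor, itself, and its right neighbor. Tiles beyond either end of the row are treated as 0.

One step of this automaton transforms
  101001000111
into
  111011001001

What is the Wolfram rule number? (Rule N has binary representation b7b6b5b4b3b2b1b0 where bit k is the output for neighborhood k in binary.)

position 10: 111 → 0  (bit 7 = 0)
position 11: 110 → 1  (bit 6 = 1)
position 1: 101 → 1  (bit 5 = 1)
position 3: 100 → 0  (bit 4 = 0)
position 9: 011 → 0  (bit 3 = 0)
position 0: 010 → 1  (bit 2 = 1)
position 4: 001 → 1  (bit 1 = 1)
position 7: 000 → 0  (bit 0 = 0)
bits b7..b0 = 01100110 = 102

102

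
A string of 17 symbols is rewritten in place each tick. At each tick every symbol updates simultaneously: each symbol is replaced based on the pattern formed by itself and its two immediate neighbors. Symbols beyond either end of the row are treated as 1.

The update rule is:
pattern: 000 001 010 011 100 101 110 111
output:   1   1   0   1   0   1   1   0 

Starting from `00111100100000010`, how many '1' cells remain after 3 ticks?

9

01100101001111101
11101010011000111
00110100111011100
count of 1: 9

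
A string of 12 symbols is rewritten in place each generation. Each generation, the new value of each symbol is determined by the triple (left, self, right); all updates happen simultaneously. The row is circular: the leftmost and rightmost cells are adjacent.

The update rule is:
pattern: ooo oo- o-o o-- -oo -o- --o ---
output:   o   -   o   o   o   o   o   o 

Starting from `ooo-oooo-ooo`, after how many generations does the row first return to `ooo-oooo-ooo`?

12

oo-oooo-oooo
o-oooo-ooooo
-oooo-oooooo
oooo-oooooo-
ooo-oooooo-o
oo-oooooo-oo
o-oooooo-ooo
-oooooo-oooo
oooooo-oooo-
ooooo-oooo-o
oooo-oooo-oo
ooo-oooo-ooo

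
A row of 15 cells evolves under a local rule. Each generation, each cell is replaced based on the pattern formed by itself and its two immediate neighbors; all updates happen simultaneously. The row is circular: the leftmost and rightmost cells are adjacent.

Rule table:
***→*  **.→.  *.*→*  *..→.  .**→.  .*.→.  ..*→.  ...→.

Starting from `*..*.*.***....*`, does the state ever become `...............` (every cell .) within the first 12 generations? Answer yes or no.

....*.*.*......
.....*.*.......
......*........
...............
all cells are . at generation 4

yes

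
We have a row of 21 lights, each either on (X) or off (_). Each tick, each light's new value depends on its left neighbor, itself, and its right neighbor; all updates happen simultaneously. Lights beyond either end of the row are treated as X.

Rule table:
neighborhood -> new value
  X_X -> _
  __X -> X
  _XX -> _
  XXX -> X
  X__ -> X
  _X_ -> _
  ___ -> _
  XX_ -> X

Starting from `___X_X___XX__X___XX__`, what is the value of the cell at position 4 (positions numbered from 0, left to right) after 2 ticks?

_

X_X___X_X_XXX_X_X_XXX
X__X_X_____XX______XX
position 4 holds _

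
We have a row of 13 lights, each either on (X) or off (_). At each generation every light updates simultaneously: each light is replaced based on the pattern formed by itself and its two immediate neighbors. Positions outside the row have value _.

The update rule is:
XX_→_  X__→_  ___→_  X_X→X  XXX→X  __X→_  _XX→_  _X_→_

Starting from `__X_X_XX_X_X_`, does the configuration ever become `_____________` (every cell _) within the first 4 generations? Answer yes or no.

yes

generation 1: ___X_X__X_X__
generation 2: ____X____X___
generation 3: _____________
all cells are _ at generation 3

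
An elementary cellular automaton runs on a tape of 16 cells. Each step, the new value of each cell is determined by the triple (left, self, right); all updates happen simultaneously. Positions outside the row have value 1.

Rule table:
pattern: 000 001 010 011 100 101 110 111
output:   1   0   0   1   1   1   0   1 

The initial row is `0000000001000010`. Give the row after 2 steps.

1111111100111001
1111111010110101

1111111010110101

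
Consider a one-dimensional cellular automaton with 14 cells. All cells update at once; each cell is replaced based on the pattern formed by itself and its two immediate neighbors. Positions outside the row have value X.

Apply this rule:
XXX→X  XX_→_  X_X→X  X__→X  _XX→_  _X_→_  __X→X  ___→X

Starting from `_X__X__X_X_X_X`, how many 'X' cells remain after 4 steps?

6

step 1: X_XX_XX_X_X_X_
step 2: _X__X__X_X_X_X  (repeats step 0; period 2)
step 4: _X__X__X_X_X_X
count of X: 6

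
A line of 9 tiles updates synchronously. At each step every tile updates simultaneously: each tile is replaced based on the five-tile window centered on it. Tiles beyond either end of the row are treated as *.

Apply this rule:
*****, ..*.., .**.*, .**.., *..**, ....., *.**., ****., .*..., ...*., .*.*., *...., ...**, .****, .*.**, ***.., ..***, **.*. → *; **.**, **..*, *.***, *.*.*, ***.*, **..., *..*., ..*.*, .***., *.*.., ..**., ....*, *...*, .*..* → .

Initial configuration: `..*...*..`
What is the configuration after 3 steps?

..**.**.*
.*.*.**..
*.*.***.*

*.*.***.*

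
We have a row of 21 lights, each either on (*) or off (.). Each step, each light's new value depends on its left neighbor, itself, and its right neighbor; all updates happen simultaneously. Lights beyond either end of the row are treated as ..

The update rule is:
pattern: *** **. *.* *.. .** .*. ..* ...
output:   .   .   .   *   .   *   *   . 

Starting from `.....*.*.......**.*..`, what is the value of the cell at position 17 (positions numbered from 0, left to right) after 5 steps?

....**.**.....*...**.
...*.....*...***.*..*
..***...***.*....****
.*...*.*....**..*....
***.**.**..*..****...
position 17 holds *

*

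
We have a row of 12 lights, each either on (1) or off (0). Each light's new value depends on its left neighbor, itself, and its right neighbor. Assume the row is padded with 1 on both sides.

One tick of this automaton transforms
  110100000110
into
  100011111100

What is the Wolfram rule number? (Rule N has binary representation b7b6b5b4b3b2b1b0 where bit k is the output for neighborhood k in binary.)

position 0: 111 → 1  (bit 7 = 1)
position 1: 110 → 0  (bit 6 = 0)
position 2: 101 → 0  (bit 5 = 0)
position 4: 100 → 1  (bit 4 = 1)
position 9: 011 → 1  (bit 3 = 1)
position 3: 010 → 0  (bit 2 = 0)
position 8: 001 → 1  (bit 1 = 1)
position 5: 000 → 1  (bit 0 = 1)
bits b7..b0 = 10011011 = 155

155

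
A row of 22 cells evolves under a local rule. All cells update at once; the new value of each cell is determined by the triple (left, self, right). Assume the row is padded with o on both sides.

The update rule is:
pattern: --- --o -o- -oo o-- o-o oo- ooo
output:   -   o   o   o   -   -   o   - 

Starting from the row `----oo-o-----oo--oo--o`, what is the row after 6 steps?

-o-o-o-o-oo-o-o-o-o-o-

---ooo-o----ooo-ooo-oo
--oo-o-o---oo-o-o-o-o-
-ooo-o-o--ooo-o-o-o-o-
-o-o-o-o-oo-o-o-o-o-o-
-o-o-o-o-oo-o-o-o-o-o-  (fixed point — unchanged through step 6)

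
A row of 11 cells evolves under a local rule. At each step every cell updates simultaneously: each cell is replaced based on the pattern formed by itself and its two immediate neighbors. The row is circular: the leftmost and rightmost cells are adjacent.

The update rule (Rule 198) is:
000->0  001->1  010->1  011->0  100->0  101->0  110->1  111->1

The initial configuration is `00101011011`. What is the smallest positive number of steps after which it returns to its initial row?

2

01101001001
00101011011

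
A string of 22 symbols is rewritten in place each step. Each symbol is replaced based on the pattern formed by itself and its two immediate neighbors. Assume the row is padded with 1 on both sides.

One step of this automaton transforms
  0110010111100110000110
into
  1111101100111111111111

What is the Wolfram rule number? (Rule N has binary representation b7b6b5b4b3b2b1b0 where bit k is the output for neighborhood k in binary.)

123

position 8: 111 → 0  (bit 7 = 0)
position 2: 110 → 1  (bit 6 = 1)
position 0: 101 → 1  (bit 5 = 1)
position 3: 100 → 1  (bit 4 = 1)
position 1: 011 → 1  (bit 3 = 1)
position 5: 010 → 0  (bit 2 = 0)
position 4: 001 → 1  (bit 1 = 1)
position 16: 000 → 1  (bit 0 = 1)
bits b7..b0 = 01111011 = 123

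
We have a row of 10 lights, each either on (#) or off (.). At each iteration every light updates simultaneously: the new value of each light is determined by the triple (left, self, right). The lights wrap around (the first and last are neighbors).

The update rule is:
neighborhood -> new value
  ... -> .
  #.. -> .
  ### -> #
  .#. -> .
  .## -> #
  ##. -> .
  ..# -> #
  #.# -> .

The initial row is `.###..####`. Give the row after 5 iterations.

.##..####.
##..####..
#..####..#
..####..##
.####..##.

.####..##.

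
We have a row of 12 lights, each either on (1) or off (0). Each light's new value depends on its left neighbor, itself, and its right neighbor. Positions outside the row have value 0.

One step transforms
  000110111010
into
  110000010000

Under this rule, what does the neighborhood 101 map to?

At position 5 the neighborhood is 101; the next row has 0 there.

0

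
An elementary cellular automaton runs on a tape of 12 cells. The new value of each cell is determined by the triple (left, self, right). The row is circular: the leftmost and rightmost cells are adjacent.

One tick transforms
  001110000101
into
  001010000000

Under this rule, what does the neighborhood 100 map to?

At position 0 the neighborhood is 100; the next row has 0 there.

0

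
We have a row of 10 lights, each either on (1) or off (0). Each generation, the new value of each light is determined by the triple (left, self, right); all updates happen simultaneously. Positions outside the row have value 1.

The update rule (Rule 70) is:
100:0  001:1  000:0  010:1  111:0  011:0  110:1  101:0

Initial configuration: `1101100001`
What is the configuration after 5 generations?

0100101010

0100100010
0101100110
0100101010
0101101010
0100101010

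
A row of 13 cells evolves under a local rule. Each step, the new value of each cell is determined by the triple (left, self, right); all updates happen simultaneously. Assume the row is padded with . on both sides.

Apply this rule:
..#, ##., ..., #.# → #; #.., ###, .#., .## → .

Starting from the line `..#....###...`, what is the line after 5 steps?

#..#.#.#.#..#

##..###..#.##
.#.#..#.#.#.#
#.#..#.#.#.#.
.#..#.#.#.#..
#..#.#.#.#..#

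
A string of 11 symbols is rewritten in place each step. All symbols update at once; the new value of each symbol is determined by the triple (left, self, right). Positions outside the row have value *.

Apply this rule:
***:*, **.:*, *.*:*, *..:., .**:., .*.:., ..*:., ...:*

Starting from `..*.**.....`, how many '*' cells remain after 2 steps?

6

step 1: ...*.*.***.
step 2: .*..*.*.***
count of *: 6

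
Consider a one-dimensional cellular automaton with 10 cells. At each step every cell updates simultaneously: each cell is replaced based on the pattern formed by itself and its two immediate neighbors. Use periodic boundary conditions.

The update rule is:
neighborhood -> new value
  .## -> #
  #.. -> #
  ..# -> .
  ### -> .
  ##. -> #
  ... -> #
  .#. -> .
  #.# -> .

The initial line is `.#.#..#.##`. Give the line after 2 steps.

....#...##
###..##.##

###..##.##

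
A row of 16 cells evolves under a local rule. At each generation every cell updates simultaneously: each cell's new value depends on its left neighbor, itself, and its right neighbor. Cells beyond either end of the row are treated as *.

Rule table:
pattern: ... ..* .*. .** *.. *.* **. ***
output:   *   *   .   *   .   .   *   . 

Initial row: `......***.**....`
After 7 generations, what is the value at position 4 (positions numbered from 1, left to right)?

*

generation 1: .******.*.**.***
generation 2: .*....*...**.*..
generation 3: ...***..****...*
generation 4: .***.*.**..*.***
generation 5: .*.*...**.*..*..
generation 6: .....****...*..*
generation 7: .*****..*.**..**
position 4 holds *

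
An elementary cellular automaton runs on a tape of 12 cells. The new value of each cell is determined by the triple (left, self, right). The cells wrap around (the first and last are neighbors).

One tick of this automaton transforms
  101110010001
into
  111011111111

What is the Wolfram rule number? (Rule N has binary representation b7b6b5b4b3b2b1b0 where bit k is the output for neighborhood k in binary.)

position 3: 111 → 0  (bit 7 = 0)
position 0: 110 → 1  (bit 6 = 1)
position 1: 101 → 1  (bit 5 = 1)
position 5: 100 → 1  (bit 4 = 1)
position 2: 011 → 1  (bit 3 = 1)
position 7: 010 → 1  (bit 2 = 1)
position 6: 001 → 1  (bit 1 = 1)
position 9: 000 → 1  (bit 0 = 1)
bits b7..b0 = 01111111 = 127

127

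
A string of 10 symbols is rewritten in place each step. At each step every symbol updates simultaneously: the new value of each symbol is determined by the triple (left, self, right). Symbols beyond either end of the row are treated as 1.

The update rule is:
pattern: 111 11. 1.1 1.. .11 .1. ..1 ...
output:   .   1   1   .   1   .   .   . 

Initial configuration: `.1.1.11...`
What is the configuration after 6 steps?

step 1: 1.1.111...
step 2: 11.11.1...
step 3: .11111....
step 4: 11...1....
step 5: .1........
step 6: 1.........

1.........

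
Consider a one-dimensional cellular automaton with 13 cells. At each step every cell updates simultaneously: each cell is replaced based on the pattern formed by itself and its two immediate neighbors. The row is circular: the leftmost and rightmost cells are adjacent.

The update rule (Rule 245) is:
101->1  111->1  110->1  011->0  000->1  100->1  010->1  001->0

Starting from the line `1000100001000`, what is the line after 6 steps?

step 1: 1110111101110
step 2: 0111011110111
step 3: 1011101111011
step 4: 1101110111101
step 5: 1110111011110
step 6: 0111011101111

0111011101111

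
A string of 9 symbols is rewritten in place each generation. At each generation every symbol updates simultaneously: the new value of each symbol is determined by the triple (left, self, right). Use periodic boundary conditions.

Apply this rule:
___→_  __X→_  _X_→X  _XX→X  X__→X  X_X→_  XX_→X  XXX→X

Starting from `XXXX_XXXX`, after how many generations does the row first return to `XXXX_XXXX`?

XXXX_XXXX

1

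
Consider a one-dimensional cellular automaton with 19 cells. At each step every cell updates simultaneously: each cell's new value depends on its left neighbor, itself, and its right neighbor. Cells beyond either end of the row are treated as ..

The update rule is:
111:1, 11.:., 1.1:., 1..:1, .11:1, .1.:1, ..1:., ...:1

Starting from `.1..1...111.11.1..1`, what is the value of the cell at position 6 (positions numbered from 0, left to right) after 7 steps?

.11.111.11..1..11.1
.1..11..1.1.11.1..1
.11.1.1.1.1.1..11.1
.1..1.1.1.1.11.1..1
.11.1.1.1.1.1..11.1  (repeats step 3; period 2)
step 7: .11.1.1.1.1.1..11.1
position 6 holds 1

1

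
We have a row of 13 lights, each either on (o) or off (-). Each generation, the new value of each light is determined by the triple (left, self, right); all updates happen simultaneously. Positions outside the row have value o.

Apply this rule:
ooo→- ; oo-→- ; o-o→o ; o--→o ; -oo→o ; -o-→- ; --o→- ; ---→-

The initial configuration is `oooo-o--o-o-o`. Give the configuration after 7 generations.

-o-o-o---o-oo

----o-o--o-oo
o----o-o--oo-
-o----o-o-o-o
o-o----o-o-oo
-o-o----o-oo-
o-o-o----oo-o
-o-o-o---o-oo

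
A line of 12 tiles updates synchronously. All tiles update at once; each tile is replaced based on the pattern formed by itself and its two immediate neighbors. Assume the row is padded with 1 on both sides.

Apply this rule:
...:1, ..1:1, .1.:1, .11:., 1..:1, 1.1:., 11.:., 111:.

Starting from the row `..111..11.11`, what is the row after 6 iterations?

..111..11111

11...11.....
..111..11111
11...11.....  (repeats iteration 1; period 2)
iteration 6: ..111..11111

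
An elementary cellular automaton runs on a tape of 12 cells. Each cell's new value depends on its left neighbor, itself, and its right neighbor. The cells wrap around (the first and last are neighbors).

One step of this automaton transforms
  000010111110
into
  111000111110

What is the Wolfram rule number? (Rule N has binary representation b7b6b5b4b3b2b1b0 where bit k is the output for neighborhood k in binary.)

position 7: 111 → 1  (bit 7 = 1)
position 10: 110 → 1  (bit 6 = 1)
position 5: 101 → 0  (bit 5 = 0)
position 11: 100 → 0  (bit 4 = 0)
position 6: 011 → 1  (bit 3 = 1)
position 4: 010 → 0  (bit 2 = 0)
position 3: 001 → 0  (bit 1 = 0)
position 0: 000 → 1  (bit 0 = 1)
bits b7..b0 = 11001001 = 201

201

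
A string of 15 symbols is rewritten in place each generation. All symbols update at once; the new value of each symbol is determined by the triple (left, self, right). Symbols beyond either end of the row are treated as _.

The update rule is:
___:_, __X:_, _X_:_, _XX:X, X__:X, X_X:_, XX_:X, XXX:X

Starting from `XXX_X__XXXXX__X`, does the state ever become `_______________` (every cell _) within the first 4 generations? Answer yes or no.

XXX__X_XXXXXX__
XXXX___XXXXXXX_
XXXXX__XXXXXXXX
XXXXXX_XXXXXXXX
generation 4 is XXXXXX_XXXXXXXX, still not uniform _

no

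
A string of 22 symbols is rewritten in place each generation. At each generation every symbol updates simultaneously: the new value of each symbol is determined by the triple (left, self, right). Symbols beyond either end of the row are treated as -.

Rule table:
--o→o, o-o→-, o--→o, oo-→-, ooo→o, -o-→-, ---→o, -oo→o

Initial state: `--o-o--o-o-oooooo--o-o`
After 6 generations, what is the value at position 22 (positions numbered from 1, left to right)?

generation 1: oo---oo----ooooo-oo---
generation 2: o-oooo-oooooooo--o-ooo
generation 3: --ooo--ooooooo-oo--oo-
generation 4: oooo-oooooooo--o-ooo-o
generation 5: ooo--ooooooo-oo--oo---
generation 6: oo-oooooooo--o-ooo-ooo
position 22 holds o

o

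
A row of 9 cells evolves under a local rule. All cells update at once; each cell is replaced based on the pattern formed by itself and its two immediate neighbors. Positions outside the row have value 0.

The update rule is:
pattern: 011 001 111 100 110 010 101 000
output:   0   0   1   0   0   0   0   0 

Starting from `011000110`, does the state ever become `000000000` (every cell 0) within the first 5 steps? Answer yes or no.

000000000
all cells are 0 at step 1

yes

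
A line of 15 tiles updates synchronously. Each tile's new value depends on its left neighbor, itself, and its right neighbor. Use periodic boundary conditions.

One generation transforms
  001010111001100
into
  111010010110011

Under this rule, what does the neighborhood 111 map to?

At position 7 the neighborhood is 111; the next row has 1 there.

1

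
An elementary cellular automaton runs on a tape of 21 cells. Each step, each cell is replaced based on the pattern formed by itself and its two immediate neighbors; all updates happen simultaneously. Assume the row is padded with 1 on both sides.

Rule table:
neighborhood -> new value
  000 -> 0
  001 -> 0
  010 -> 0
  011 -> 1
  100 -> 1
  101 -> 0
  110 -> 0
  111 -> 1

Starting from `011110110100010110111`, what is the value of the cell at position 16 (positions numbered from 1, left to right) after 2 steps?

0

step 1: 011100100010000100111
step 2: 011010010001000010111
position 16 holds 0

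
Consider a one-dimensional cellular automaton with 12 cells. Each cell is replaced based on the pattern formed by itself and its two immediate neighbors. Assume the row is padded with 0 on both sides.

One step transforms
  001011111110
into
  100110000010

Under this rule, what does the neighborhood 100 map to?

0

At position 11 the neighborhood is 100; the next row has 0 there.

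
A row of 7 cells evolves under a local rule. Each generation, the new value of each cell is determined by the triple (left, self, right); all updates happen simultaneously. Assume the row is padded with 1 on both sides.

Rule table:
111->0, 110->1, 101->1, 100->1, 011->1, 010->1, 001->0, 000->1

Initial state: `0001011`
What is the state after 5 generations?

1101110
0111011
1101110  (repeats generation 1; period 2)
generation 5: 1101110

1101110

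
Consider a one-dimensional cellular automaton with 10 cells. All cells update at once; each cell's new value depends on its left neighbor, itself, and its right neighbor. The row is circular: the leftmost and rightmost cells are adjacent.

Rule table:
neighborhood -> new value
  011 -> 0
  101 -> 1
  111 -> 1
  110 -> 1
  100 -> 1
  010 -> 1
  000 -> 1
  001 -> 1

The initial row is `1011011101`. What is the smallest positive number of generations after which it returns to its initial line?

10

generation 1: 1101101110
generation 2: 0110110111
generation 3: 1011011011
generation 4: 1101101101
generation 5: 1110110110
generation 6: 0111011011
generation 7: 1011101101
generation 8: 1101110110
generation 9: 0110111011
generation 10: 1011011101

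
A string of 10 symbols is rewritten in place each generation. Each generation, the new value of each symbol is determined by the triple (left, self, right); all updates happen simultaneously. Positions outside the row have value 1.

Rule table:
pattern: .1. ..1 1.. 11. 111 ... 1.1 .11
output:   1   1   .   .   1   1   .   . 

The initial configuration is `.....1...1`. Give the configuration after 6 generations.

.1.1.1.1.1

.11111.11.
..111.....
.1.1..1111
.1.1.1.111
.1.1.1..11
.1.1.1.1.1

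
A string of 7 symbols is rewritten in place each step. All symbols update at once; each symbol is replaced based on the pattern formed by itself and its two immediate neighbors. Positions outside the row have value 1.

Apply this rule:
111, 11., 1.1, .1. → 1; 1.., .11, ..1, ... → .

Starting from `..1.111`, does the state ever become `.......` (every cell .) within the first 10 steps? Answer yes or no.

..11.11
...11.1
....11.
.....11
......1
.......
all cells are . at step 6

yes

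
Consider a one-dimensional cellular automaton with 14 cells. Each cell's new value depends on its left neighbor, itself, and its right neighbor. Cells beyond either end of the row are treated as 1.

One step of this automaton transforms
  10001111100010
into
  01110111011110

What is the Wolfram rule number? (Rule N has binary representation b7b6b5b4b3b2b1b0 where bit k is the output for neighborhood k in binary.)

151

position 5: 111 → 1  (bit 7 = 1)
position 0: 110 → 0  (bit 6 = 0)
position 13: 101 → 0  (bit 5 = 0)
position 1: 100 → 1  (bit 4 = 1)
position 4: 011 → 0  (bit 3 = 0)
position 12: 010 → 1  (bit 2 = 1)
position 3: 001 → 1  (bit 1 = 1)
position 2: 000 → 1  (bit 0 = 1)
bits b7..b0 = 10010111 = 151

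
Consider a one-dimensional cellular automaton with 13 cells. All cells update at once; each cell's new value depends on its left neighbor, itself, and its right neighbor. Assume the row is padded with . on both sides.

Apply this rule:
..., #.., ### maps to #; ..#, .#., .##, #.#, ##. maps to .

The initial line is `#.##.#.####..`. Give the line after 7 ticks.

..####..#####

........##.##
#######......
.#####.######
..###...####.
#..#.##..##.#
.#.....#.....
..####..#####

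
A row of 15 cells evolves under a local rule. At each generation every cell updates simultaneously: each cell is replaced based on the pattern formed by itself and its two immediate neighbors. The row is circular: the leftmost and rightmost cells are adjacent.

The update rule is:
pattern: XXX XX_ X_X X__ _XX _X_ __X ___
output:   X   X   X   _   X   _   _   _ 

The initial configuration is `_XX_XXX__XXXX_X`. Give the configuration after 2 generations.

XXXXXXX__XXXXXX

XXXXXXX__XXXXX_
XXXXXXX__XXXXXX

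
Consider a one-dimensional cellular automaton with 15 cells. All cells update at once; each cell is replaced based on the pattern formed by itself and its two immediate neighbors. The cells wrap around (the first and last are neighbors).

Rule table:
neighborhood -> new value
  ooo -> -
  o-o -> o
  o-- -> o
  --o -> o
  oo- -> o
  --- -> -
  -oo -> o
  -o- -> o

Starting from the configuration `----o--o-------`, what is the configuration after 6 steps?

step 1: ---oooooo------
step 2: --oo----oo-----
step 3: -oooo--oooo----
step 4: oo--oooo--oo---
step 5: ooooo--oooooo-o
step 6: ----oooo----ooo

----oooo----ooo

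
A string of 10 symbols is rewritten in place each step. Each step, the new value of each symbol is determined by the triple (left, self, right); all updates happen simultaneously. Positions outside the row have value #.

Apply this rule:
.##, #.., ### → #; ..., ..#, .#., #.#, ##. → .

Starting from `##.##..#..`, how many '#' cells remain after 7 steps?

#..#.#..#.
.#....#...
..#....#..
#..#....#.
.#..#.....
..#..#....
#..#..#...
count of #: 3

3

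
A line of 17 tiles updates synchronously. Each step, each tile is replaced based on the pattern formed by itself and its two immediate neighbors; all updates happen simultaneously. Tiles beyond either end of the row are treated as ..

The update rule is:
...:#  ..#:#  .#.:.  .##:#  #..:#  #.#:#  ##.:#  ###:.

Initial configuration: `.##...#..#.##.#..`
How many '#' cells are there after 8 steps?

######.##.####.##
#....######..####
.#####....####..#
##...######..###.
######....####.##
#....######..####  (repeats step 2; period 4)
step 8: ##...######..###.
count of #: 11

11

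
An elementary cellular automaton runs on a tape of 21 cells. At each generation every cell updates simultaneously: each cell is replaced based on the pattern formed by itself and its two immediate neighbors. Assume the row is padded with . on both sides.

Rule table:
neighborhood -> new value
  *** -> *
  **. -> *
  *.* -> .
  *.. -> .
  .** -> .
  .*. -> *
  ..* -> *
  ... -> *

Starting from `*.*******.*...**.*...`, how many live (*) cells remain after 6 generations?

10

*..******.*.**.*.*.**
*.*.*****.*..*.*.*..*
*.*..****.*.**.*.*.**
*.*.*.***.*..*.*.*..*
*.*.*..**.*.**.*.*.**
*.*.*.*.*.*..*.*.*..*
count of *: 10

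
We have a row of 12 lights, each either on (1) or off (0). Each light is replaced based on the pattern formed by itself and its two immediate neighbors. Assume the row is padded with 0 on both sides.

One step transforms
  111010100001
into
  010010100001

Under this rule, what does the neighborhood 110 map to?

0

At position 2 the neighborhood is 110; the next row has 0 there.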